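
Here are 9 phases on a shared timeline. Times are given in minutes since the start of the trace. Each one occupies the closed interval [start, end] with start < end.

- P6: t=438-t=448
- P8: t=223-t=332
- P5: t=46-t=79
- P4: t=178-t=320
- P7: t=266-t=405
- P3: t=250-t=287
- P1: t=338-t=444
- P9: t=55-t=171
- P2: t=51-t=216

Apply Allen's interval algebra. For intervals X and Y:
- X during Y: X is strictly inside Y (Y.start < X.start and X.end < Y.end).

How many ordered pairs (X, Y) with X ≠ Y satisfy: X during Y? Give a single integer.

Checking all 72 ordered pairs for relation 'during'; matching pairs in alphabetical order:
(P3, P4): P3 during P4 ✓
(P3, P8): P3 during P8 ✓
(P9, P2): P9 during P2 ✓
Count: 3.

3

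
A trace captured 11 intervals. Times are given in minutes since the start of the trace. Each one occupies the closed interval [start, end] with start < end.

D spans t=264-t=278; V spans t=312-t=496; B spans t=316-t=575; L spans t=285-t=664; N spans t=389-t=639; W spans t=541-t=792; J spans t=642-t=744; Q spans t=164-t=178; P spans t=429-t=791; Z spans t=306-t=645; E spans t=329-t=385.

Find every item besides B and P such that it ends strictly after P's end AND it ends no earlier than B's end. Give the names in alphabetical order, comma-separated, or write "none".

Conditions: its end is strictly after P's end (X.end > t=791) AND its end is no earlier than B's end (X.end >= t=575).
D: end t=278 > t=791? ✗; end t=278 >= t=575? ✗ → no.
E: end t=385 > t=791? ✗; end t=385 >= t=575? ✗ → no.
J: end t=744 > t=791? ✗; end t=744 >= t=575? ✓ → no.
L: end t=664 > t=791? ✗; end t=664 >= t=575? ✓ → no.
N: end t=639 > t=791? ✗; end t=639 >= t=575? ✓ → no.
Q: end t=178 > t=791? ✗; end t=178 >= t=575? ✗ → no.
V: end t=496 > t=791? ✗; end t=496 >= t=575? ✗ → no.
W: end t=792 > t=791? ✓; end t=792 >= t=575? ✓ → yes.
Z: end t=645 > t=791? ✗; end t=645 >= t=575? ✓ → no.
Result: W.

W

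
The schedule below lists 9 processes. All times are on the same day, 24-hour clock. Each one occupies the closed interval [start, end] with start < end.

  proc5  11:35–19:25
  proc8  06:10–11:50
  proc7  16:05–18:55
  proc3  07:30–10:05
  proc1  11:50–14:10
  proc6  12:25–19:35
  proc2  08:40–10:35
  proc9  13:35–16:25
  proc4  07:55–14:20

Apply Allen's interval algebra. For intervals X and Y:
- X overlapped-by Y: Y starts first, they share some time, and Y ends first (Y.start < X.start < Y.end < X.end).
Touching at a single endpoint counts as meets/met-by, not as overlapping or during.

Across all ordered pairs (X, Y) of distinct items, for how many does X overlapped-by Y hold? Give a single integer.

11

Checking all 72 ordered pairs for relation 'overlapped-by'; matching pairs in alphabetical order:
(proc2, proc3): proc2 overlapped-by proc3 ✓
(proc4, proc3): proc4 overlapped-by proc3 ✓
(proc4, proc8): proc4 overlapped-by proc8 ✓
(proc5, proc4): proc5 overlapped-by proc4 ✓
(proc5, proc8): proc5 overlapped-by proc8 ✓
(proc6, proc1): proc6 overlapped-by proc1 ✓
(proc6, proc4): proc6 overlapped-by proc4 ✓
(proc6, proc5): proc6 overlapped-by proc5 ✓
(proc7, proc9): proc7 overlapped-by proc9 ✓
(proc9, proc1): proc9 overlapped-by proc1 ✓
(proc9, proc4): proc9 overlapped-by proc4 ✓
Count: 11.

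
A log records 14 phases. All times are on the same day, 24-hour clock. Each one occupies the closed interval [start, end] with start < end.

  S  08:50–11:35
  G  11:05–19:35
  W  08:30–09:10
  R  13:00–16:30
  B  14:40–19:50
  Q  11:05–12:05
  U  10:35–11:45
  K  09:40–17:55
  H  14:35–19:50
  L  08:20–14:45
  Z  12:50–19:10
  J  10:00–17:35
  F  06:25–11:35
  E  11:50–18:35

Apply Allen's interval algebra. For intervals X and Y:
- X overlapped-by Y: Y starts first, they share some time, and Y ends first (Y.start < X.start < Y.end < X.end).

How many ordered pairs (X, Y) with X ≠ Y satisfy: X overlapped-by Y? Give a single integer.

42

Checking all 182 ordered pairs for relation 'overlapped-by'; matching pairs in alphabetical order:
(B, E): B overlapped-by E ✓
(B, G): B overlapped-by G ✓
(B, J): B overlapped-by J ✓
(B, K): B overlapped-by K ✓
(B, L): B overlapped-by L ✓
(B, R): B overlapped-by R ✓
(B, Z): B overlapped-by Z ✓
(E, J): E overlapped-by J ✓
(E, K): E overlapped-by K ✓
(E, L): E overlapped-by L ✓
(E, Q): E overlapped-by Q ✓
(G, F): G overlapped-by F ✓
(G, J): G overlapped-by J ✓
(G, K): G overlapped-by K ✓
(G, L): G overlapped-by L ✓
(G, S): G overlapped-by S ✓
(G, U): G overlapped-by U ✓
(H, E): H overlapped-by E ✓
(H, G): H overlapped-by G ✓
(H, J): H overlapped-by J ✓
(H, K): H overlapped-by K ✓
(H, L): H overlapped-by L ✓
(H, R): H overlapped-by R ✓
(H, Z): H overlapped-by Z ✓
... plus 18 further pairs not listed.
Count: 42.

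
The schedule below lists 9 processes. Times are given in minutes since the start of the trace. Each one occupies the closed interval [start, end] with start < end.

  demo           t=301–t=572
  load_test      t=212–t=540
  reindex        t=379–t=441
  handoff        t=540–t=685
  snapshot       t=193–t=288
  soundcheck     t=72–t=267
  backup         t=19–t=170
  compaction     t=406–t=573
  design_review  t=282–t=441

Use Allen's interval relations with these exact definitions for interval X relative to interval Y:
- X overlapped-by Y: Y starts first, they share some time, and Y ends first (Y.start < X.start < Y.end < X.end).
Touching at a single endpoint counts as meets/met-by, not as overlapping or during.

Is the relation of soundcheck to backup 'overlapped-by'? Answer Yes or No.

soundcheck = [t=72, t=267], backup = [t=19, t=170].
Actual relation of soundcheck to backup: overlapped-by.
Asked whether 'overlapped-by' holds → Yes.

Yes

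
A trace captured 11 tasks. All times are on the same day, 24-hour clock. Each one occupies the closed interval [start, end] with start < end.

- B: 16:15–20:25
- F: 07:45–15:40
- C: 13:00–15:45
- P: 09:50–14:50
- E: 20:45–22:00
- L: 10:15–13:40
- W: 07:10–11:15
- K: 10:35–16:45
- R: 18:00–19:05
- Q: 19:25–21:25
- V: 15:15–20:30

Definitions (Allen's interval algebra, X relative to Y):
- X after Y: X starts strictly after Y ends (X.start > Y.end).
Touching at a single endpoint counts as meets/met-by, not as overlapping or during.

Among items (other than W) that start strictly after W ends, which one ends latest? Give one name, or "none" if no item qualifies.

Target W = [07:10, 11:15].
B [16:15, 20:25] → after → candidate.
C [13:00, 15:45] → after → candidate.
E [20:45, 22:00] → after → candidate.
F [07:45, 15:40] → overlapped-by → excluded.
K [10:35, 16:45] → overlapped-by → excluded.
L [10:15, 13:40] → overlapped-by → excluded.
P [09:50, 14:50] → overlapped-by → excluded.
Q [19:25, 21:25] → after → candidate.
R [18:00, 19:05] → after → candidate.
V [15:15, 20:30] → after → candidate.
Among candidates, latest end is 22:00 → E.

E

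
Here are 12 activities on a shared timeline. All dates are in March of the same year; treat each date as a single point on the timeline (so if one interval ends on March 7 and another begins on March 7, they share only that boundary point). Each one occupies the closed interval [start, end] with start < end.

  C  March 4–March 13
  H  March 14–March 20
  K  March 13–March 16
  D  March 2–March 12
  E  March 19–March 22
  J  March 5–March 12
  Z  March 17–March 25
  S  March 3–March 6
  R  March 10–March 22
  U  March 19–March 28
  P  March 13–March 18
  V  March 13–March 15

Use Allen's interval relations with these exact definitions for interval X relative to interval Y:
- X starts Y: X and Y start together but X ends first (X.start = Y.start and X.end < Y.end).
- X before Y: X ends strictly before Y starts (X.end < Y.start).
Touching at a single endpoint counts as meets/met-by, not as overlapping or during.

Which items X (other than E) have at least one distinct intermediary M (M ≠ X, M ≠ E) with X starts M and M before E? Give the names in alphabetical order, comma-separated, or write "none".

K, V

Target E = [March 19, March 22].
Intermediaries M with M before E: C, D, J, K, P, S, V.
Via C — items with X starts C: none.
Via D — items with X starts D: none.
Via J — items with X starts J: none.
Via K — items with X starts K: V.
Via P — items with X starts P: K, V.
Via S — items with X starts S: none.
Via V — items with X starts V: none.
Union: K, V.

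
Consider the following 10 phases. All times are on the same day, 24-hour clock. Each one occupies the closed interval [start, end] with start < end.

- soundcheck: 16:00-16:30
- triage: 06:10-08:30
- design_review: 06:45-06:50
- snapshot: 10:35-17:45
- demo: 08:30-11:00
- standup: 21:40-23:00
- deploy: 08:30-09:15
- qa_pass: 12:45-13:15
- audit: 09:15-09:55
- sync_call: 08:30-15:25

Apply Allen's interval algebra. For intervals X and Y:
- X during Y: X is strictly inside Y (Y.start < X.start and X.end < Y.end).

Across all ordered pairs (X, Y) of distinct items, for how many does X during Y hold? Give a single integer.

Checking all 90 ordered pairs for relation 'during'; matching pairs in alphabetical order:
(audit, demo): audit during demo ✓
(audit, sync_call): audit during sync_call ✓
(design_review, triage): design_review during triage ✓
(qa_pass, snapshot): qa_pass during snapshot ✓
(qa_pass, sync_call): qa_pass during sync_call ✓
(soundcheck, snapshot): soundcheck during snapshot ✓
Count: 6.

6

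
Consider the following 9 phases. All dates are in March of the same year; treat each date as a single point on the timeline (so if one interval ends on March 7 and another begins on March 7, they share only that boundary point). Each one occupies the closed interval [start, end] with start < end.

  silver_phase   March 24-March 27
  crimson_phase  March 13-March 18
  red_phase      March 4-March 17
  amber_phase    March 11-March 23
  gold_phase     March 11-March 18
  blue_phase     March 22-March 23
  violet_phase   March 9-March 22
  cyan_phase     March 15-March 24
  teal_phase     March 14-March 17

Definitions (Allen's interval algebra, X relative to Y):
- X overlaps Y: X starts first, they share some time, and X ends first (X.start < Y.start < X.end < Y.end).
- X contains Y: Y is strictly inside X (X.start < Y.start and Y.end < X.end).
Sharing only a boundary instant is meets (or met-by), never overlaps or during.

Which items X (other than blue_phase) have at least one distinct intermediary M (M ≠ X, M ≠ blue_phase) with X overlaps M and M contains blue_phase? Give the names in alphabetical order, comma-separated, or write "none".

amber_phase, crimson_phase, gold_phase, red_phase, teal_phase, violet_phase

Target blue_phase = [March 22, March 23].
Intermediaries M with M contains blue_phase: cyan_phase.
Via cyan_phase — items with X overlaps cyan_phase: amber_phase, crimson_phase, gold_phase, red_phase, teal_phase, violet_phase.
Union: amber_phase, crimson_phase, gold_phase, red_phase, teal_phase, violet_phase.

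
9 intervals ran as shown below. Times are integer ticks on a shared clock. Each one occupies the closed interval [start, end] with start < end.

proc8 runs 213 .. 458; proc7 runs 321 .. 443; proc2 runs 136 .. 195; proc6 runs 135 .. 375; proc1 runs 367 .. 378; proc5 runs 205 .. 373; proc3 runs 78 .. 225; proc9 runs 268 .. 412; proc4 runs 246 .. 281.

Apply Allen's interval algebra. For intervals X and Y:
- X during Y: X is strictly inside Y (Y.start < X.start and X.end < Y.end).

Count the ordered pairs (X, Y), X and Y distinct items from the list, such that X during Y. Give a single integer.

Checking all 72 ordered pairs for relation 'during'; matching pairs in alphabetical order:
(proc1, proc7): proc1 during proc7 ✓
(proc1, proc8): proc1 during proc8 ✓
(proc1, proc9): proc1 during proc9 ✓
(proc2, proc3): proc2 during proc3 ✓
(proc2, proc6): proc2 during proc6 ✓
(proc4, proc5): proc4 during proc5 ✓
(proc4, proc6): proc4 during proc6 ✓
(proc4, proc8): proc4 during proc8 ✓
(proc5, proc6): proc5 during proc6 ✓
(proc7, proc8): proc7 during proc8 ✓
(proc9, proc8): proc9 during proc8 ✓
Count: 11.

11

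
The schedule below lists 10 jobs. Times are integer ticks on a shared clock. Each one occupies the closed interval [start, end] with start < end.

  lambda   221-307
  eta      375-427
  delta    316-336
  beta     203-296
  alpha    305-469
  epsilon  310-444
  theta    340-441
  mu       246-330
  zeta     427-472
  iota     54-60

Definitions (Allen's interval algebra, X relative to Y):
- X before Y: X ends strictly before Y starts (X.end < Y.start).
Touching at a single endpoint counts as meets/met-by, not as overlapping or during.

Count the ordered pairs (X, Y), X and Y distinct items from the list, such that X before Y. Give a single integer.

26

Checking all 90 ordered pairs for relation 'before'; matching pairs in alphabetical order:
(beta, alpha): beta before alpha ✓
(beta, delta): beta before delta ✓
(beta, epsilon): beta before epsilon ✓
(beta, eta): beta before eta ✓
(beta, theta): beta before theta ✓
(beta, zeta): beta before zeta ✓
(delta, eta): delta before eta ✓
(delta, theta): delta before theta ✓
(delta, zeta): delta before zeta ✓
(iota, alpha): iota before alpha ✓
(iota, beta): iota before beta ✓
(iota, delta): iota before delta ✓
(iota, epsilon): iota before epsilon ✓
(iota, eta): iota before eta ✓
(iota, lambda): iota before lambda ✓
(iota, mu): iota before mu ✓
(iota, theta): iota before theta ✓
(iota, zeta): iota before zeta ✓
(lambda, delta): lambda before delta ✓
(lambda, epsilon): lambda before epsilon ✓
(lambda, eta): lambda before eta ✓
(lambda, theta): lambda before theta ✓
(lambda, zeta): lambda before zeta ✓
(mu, eta): mu before eta ✓
... plus 2 further pairs not listed.
Count: 26.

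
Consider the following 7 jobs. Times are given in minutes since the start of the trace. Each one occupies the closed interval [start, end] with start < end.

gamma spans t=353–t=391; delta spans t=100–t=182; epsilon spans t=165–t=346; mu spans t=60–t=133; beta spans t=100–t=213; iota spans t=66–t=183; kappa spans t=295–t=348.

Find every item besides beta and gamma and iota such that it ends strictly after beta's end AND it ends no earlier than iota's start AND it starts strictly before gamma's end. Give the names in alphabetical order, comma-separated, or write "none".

Conditions: its end is strictly after beta's end (X.end > t=213) AND its end is no earlier than iota's start (X.end >= t=66) AND its start is strictly before gamma's end (X.start < t=391).
delta: end t=182 > t=213? ✗; end t=182 >= t=66? ✓; start t=100 < t=391? ✓ → no.
epsilon: end t=346 > t=213? ✓; end t=346 >= t=66? ✓; start t=165 < t=391? ✓ → yes.
kappa: end t=348 > t=213? ✓; end t=348 >= t=66? ✓; start t=295 < t=391? ✓ → yes.
mu: end t=133 > t=213? ✗; end t=133 >= t=66? ✓; start t=60 < t=391? ✓ → no.
Result: epsilon, kappa.

epsilon, kappa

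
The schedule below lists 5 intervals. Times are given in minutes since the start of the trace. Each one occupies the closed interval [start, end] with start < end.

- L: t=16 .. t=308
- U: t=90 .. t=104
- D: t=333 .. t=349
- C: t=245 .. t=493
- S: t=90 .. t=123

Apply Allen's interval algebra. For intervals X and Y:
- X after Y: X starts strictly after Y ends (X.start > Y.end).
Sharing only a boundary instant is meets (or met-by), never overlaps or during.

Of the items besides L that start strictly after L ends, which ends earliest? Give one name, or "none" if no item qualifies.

D

Target L = [t=16, t=308].
C [t=245, t=493] → overlapped-by → excluded.
D [t=333, t=349] → after → candidate.
S [t=90, t=123] → during → excluded.
U [t=90, t=104] → during → excluded.
Among candidates, earliest end is t=349 → D.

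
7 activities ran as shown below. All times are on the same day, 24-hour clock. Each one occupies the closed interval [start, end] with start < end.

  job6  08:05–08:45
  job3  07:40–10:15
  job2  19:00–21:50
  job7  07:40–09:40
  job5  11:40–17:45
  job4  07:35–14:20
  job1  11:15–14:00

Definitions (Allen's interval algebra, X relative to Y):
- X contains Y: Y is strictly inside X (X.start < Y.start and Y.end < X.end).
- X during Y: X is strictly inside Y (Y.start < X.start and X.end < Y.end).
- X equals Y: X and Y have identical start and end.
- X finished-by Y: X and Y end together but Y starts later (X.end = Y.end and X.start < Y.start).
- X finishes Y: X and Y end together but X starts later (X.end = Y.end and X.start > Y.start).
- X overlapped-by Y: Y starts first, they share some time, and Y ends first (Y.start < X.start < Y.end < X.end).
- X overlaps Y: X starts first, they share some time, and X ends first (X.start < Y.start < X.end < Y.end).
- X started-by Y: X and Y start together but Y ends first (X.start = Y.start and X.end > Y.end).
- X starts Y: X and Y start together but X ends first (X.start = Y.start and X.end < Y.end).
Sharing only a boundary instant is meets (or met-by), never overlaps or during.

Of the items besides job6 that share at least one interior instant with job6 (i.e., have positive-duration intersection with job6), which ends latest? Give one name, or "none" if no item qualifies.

Target job6 = [08:05, 08:45].
job1 [11:15, 14:00] → after → excluded.
job2 [19:00, 21:50] → after → excluded.
job3 [07:40, 10:15] → contains → candidate.
job4 [07:35, 14:20] → contains → candidate.
job5 [11:40, 17:45] → after → excluded.
job7 [07:40, 09:40] → contains → candidate.
Among candidates, latest end is 14:20 → job4.

job4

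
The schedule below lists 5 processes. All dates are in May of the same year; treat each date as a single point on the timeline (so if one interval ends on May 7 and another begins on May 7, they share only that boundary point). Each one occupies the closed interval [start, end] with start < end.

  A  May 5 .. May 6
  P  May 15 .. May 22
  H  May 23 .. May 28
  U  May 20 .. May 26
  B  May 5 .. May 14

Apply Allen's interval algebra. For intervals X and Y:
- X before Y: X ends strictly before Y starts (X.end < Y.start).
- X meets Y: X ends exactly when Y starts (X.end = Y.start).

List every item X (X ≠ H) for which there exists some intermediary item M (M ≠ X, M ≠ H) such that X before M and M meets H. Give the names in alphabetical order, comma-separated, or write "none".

Target H = [May 23, May 28].
Intermediaries M with M meets H: none.
Union: none.

none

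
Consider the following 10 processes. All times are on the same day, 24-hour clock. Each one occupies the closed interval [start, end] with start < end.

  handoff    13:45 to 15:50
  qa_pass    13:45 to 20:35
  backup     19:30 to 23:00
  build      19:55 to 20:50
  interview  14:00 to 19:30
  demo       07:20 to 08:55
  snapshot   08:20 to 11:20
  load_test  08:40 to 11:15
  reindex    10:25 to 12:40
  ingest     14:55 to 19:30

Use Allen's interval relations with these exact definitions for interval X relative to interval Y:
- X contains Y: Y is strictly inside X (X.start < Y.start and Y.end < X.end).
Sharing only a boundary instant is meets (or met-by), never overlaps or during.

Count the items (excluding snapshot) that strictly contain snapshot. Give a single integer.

0

Target snapshot = [08:20, 11:20].
backup [19:30, 23:00] → after → no.
build [19:55, 20:50] → after → no.
demo [07:20, 08:55] → overlaps → no.
handoff [13:45, 15:50] → after → no.
ingest [14:55, 19:30] → after → no.
interview [14:00, 19:30] → after → no.
load_test [08:40, 11:15] → during → no.
qa_pass [13:45, 20:35] → after → no.
reindex [10:25, 12:40] → overlapped-by → no.
Total: 0.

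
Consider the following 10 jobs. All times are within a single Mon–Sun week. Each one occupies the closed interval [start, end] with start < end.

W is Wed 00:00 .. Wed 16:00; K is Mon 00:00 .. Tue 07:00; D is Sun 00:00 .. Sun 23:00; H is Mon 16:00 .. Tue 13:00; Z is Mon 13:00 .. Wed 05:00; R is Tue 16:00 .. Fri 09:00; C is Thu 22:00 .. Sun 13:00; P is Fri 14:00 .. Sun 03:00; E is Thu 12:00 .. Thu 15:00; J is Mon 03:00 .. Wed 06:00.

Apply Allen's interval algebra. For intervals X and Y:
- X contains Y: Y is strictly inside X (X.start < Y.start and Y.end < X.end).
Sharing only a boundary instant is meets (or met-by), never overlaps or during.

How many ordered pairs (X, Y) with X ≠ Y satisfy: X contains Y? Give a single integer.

6

Checking all 90 ordered pairs for relation 'contains'; matching pairs in alphabetical order:
(C, P): C contains P ✓
(J, H): J contains H ✓
(J, Z): J contains Z ✓
(R, E): R contains E ✓
(R, W): R contains W ✓
(Z, H): Z contains H ✓
Count: 6.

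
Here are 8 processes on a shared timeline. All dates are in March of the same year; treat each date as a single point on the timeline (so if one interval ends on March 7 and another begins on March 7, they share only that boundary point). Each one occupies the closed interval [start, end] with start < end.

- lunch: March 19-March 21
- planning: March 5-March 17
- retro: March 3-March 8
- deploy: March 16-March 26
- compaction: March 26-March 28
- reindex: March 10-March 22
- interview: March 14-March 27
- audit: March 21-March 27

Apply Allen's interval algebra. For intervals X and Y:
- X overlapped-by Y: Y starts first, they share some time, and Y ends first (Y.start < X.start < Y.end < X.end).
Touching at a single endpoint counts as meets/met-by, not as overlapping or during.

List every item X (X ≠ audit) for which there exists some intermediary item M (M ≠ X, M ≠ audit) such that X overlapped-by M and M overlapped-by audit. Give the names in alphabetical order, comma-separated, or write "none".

none

Target audit = [March 21, March 27].
Intermediaries M with M overlapped-by audit: compaction.
Via compaction — items with X overlapped-by compaction: none.
Union: none.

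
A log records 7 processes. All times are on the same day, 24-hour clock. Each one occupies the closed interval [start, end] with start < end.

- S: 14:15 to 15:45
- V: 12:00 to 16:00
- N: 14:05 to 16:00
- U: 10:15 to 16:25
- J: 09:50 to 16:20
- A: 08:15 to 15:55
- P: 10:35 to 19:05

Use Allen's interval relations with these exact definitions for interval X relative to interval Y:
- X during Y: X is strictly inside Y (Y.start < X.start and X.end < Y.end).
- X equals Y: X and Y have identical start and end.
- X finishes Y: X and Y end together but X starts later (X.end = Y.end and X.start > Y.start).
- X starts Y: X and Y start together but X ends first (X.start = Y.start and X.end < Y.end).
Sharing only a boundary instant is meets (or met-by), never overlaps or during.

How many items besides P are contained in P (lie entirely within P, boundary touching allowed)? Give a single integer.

Target P = [10:35, 19:05].
A [08:15, 15:55] → overlaps → no.
J [09:50, 16:20] → overlaps → no.
N [14:05, 16:00] → during → counts.
S [14:15, 15:45] → during → counts.
U [10:15, 16:25] → overlaps → no.
V [12:00, 16:00] → during → counts.
Total: 3.

3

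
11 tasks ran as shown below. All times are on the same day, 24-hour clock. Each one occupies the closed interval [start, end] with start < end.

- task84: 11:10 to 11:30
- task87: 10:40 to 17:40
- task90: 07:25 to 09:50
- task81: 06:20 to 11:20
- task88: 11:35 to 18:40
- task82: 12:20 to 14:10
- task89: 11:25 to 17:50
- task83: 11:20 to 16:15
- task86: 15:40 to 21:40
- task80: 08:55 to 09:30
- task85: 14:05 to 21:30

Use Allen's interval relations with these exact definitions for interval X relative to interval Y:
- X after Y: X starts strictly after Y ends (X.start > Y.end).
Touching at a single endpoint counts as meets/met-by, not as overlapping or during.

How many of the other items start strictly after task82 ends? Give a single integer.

Target task82 = [12:20, 14:10].
task80 [08:55, 09:30] → before → no.
task81 [06:20, 11:20] → before → no.
task83 [11:20, 16:15] → contains → no.
task84 [11:10, 11:30] → before → no.
task85 [14:05, 21:30] → overlapped-by → no.
task86 [15:40, 21:40] → after → counts.
task87 [10:40, 17:40] → contains → no.
task88 [11:35, 18:40] → contains → no.
task89 [11:25, 17:50] → contains → no.
task90 [07:25, 09:50] → before → no.
Total: 1.

1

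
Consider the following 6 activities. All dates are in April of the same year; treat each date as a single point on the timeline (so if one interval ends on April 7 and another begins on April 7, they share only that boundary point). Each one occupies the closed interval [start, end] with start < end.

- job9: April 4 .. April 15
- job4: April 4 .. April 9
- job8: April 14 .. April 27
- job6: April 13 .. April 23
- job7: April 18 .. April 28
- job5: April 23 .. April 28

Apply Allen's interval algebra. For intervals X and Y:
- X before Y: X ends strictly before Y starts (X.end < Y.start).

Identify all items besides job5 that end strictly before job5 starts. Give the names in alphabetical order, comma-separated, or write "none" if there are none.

Target job5 = [April 23, April 28].
job4 [April 4, April 9] → before → yes.
job6 [April 13, April 23] → meets → no.
job7 [April 18, April 28] → finished-by → no.
job8 [April 14, April 27] → overlaps → no.
job9 [April 4, April 15] → before → yes.
Result: job4, job9.

job4, job9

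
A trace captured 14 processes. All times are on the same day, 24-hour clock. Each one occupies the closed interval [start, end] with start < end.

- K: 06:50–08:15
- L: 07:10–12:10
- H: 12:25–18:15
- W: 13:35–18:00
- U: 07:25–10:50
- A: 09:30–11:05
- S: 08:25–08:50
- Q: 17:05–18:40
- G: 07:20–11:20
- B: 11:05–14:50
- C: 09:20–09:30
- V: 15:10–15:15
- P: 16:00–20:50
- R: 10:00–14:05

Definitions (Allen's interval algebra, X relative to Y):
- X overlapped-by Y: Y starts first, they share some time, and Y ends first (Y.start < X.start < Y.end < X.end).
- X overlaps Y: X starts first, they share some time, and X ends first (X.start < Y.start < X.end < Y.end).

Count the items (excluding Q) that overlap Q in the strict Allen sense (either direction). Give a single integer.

Target Q = [17:05, 18:40].
A [09:30, 11:05] → before → no.
B [11:05, 14:50] → before → no.
C [09:20, 09:30] → before → no.
G [07:20, 11:20] → before → no.
H [12:25, 18:15] → overlaps → counts.
K [06:50, 08:15] → before → no.
L [07:10, 12:10] → before → no.
P [16:00, 20:50] → contains → no.
R [10:00, 14:05] → before → no.
S [08:25, 08:50] → before → no.
U [07:25, 10:50] → before → no.
V [15:10, 15:15] → before → no.
W [13:35, 18:00] → overlaps → counts.
Total: 2.

2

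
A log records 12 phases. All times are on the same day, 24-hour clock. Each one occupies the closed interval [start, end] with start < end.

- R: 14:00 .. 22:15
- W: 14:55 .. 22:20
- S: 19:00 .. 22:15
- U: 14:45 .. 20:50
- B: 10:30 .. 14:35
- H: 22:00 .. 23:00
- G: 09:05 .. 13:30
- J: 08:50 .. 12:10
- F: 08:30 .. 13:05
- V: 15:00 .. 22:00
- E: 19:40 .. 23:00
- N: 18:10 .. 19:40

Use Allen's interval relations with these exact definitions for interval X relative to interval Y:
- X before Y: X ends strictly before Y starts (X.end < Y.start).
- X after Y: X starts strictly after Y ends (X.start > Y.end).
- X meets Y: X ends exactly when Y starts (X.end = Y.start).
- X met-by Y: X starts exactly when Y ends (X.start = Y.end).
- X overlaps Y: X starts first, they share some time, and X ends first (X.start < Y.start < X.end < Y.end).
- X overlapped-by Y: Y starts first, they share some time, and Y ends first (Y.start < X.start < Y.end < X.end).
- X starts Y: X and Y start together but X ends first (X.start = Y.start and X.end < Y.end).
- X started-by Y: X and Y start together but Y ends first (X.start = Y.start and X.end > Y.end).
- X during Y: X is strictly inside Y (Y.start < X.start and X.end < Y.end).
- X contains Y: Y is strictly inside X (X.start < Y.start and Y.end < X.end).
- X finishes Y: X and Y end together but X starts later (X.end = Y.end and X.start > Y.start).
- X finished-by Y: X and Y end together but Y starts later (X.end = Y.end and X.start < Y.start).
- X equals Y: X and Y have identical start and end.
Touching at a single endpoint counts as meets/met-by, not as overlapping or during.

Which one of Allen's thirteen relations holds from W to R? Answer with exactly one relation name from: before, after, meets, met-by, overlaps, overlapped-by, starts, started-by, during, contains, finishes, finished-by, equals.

overlapped-by

W = [14:55, 22:20]; R = [14:00, 22:15].
Compare endpoints: W.start > R.start, W.start < R.end, W.end > R.start, W.end > R.end.
That pattern is 'overlapped-by'.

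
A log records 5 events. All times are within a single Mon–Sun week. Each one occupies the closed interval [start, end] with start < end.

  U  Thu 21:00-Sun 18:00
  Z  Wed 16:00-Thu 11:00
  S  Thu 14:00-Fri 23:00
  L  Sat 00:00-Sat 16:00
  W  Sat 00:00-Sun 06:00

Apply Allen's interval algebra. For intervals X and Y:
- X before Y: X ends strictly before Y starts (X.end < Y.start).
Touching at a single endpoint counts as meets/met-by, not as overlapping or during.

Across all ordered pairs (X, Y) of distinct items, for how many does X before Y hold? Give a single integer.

Checking all 20 ordered pairs for relation 'before'; matching pairs in alphabetical order:
(S, L): S before L ✓
(S, W): S before W ✓
(Z, L): Z before L ✓
(Z, S): Z before S ✓
(Z, U): Z before U ✓
(Z, W): Z before W ✓
Count: 6.

6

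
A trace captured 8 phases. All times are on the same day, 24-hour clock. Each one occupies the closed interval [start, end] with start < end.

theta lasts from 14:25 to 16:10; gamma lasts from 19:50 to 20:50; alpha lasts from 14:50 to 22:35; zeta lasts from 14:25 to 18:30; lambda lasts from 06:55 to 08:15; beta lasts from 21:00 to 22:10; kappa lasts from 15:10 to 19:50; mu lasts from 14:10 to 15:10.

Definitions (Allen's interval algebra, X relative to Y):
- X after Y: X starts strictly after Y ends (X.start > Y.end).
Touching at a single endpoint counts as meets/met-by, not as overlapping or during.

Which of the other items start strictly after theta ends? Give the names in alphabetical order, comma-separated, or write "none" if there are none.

Target theta = [14:25, 16:10].
alpha [14:50, 22:35] → overlapped-by → no.
beta [21:00, 22:10] → after → yes.
gamma [19:50, 20:50] → after → yes.
kappa [15:10, 19:50] → overlapped-by → no.
lambda [06:55, 08:15] → before → no.
mu [14:10, 15:10] → overlaps → no.
zeta [14:25, 18:30] → started-by → no.
Result: beta, gamma.

beta, gamma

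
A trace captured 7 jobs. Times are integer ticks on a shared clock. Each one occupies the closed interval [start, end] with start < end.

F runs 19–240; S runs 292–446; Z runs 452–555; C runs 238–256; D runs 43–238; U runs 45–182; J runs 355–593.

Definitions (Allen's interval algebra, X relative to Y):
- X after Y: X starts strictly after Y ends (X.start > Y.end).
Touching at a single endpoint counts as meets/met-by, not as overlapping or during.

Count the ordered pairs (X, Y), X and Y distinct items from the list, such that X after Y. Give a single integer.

14

Checking all 42 ordered pairs for relation 'after'; matching pairs in alphabetical order:
(C, U): C after U ✓
(J, C): J after C ✓
(J, D): J after D ✓
(J, F): J after F ✓
(J, U): J after U ✓
(S, C): S after C ✓
(S, D): S after D ✓
(S, F): S after F ✓
(S, U): S after U ✓
(Z, C): Z after C ✓
(Z, D): Z after D ✓
(Z, F): Z after F ✓
(Z, S): Z after S ✓
(Z, U): Z after U ✓
Count: 14.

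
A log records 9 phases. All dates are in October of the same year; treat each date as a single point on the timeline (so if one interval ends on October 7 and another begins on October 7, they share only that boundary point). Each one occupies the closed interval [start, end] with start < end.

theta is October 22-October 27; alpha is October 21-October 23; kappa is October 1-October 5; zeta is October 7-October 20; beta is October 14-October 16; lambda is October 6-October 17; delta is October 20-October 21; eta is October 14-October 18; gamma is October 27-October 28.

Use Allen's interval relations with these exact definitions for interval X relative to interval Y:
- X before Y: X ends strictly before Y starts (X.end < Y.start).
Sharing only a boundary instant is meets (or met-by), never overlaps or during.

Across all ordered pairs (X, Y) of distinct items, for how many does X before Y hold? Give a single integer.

Checking all 72 ordered pairs for relation 'before'; matching pairs in alphabetical order:
(alpha, gamma): alpha before gamma ✓
(beta, alpha): beta before alpha ✓
(beta, delta): beta before delta ✓
(beta, gamma): beta before gamma ✓
(beta, theta): beta before theta ✓
(delta, gamma): delta before gamma ✓
(delta, theta): delta before theta ✓
(eta, alpha): eta before alpha ✓
(eta, delta): eta before delta ✓
(eta, gamma): eta before gamma ✓
(eta, theta): eta before theta ✓
(kappa, alpha): kappa before alpha ✓
(kappa, beta): kappa before beta ✓
(kappa, delta): kappa before delta ✓
(kappa, eta): kappa before eta ✓
(kappa, gamma): kappa before gamma ✓
(kappa, lambda): kappa before lambda ✓
(kappa, theta): kappa before theta ✓
(kappa, zeta): kappa before zeta ✓
(lambda, alpha): lambda before alpha ✓
(lambda, delta): lambda before delta ✓
(lambda, gamma): lambda before gamma ✓
(lambda, theta): lambda before theta ✓
(zeta, alpha): zeta before alpha ✓
... plus 2 further pairs not listed.
Count: 26.

26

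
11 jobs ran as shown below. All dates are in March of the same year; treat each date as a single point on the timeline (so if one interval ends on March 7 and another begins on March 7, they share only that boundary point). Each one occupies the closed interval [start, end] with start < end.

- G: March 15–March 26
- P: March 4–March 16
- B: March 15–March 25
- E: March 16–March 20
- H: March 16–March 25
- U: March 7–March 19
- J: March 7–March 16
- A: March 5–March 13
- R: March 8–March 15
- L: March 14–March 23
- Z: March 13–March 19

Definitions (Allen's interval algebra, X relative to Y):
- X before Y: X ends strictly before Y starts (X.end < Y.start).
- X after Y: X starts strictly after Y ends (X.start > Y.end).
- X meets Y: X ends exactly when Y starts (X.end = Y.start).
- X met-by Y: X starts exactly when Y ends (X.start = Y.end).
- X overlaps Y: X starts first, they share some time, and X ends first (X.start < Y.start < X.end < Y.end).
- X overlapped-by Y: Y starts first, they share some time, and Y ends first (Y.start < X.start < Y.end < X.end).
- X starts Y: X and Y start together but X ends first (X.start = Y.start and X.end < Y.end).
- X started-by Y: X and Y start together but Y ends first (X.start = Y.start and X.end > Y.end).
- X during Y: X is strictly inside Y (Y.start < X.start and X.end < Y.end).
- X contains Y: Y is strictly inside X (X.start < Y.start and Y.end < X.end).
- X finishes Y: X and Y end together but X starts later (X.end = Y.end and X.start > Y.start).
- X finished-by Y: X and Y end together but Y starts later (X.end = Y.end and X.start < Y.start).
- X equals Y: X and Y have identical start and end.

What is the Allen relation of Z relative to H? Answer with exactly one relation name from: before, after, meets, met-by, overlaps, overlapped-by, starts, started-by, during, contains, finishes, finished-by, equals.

overlaps

Z = [March 13, March 19]; H = [March 16, March 25].
Compare endpoints: Z.start < H.start, Z.start < H.end, Z.end > H.start, Z.end < H.end.
That pattern is 'overlaps'.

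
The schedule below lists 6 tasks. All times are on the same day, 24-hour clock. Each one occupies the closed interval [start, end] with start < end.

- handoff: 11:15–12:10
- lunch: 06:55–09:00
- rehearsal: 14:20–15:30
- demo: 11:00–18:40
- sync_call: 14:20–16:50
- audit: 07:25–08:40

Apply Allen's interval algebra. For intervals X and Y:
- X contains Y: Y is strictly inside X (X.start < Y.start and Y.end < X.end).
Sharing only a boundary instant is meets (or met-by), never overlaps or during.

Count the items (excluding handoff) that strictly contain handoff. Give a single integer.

1

Target handoff = [11:15, 12:10].
audit [07:25, 08:40] → before → no.
demo [11:00, 18:40] → contains → counts.
lunch [06:55, 09:00] → before → no.
rehearsal [14:20, 15:30] → after → no.
sync_call [14:20, 16:50] → after → no.
Total: 1.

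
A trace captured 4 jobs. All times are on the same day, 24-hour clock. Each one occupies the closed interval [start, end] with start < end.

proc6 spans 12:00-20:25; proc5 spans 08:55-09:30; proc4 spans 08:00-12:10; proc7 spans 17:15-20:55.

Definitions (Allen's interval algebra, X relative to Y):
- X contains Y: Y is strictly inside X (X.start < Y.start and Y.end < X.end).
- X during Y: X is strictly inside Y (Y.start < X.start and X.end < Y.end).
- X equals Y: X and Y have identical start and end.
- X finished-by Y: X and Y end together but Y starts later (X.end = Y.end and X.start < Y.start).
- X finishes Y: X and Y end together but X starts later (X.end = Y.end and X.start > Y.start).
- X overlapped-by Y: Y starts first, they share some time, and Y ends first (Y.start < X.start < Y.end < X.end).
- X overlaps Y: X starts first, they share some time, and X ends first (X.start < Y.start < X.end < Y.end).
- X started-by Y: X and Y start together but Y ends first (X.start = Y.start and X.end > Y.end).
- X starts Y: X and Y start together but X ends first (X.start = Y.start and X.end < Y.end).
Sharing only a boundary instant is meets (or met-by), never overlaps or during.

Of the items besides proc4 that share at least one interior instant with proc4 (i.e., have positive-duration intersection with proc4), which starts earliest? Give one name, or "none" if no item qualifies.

proc5

Target proc4 = [08:00, 12:10].
proc5 [08:55, 09:30] → during → candidate.
proc6 [12:00, 20:25] → overlapped-by → candidate.
proc7 [17:15, 20:55] → after → excluded.
Among candidates, earliest start is 08:55 → proc5.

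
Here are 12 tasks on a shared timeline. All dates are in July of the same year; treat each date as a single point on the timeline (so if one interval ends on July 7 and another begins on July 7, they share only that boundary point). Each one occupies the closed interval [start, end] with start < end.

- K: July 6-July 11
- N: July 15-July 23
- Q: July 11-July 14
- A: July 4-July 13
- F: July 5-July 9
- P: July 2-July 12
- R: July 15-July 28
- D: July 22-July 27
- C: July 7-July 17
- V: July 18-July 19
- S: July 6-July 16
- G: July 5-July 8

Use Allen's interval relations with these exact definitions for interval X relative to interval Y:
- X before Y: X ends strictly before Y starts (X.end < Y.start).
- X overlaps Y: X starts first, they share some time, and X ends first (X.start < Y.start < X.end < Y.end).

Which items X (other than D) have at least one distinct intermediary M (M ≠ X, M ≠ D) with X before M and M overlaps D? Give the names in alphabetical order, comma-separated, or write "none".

A, F, G, K, P, Q

Target D = [July 22, July 27].
Intermediaries M with M overlaps D: N.
Via N — items with X before N: A, F, G, K, P, Q.
Union: A, F, G, K, P, Q.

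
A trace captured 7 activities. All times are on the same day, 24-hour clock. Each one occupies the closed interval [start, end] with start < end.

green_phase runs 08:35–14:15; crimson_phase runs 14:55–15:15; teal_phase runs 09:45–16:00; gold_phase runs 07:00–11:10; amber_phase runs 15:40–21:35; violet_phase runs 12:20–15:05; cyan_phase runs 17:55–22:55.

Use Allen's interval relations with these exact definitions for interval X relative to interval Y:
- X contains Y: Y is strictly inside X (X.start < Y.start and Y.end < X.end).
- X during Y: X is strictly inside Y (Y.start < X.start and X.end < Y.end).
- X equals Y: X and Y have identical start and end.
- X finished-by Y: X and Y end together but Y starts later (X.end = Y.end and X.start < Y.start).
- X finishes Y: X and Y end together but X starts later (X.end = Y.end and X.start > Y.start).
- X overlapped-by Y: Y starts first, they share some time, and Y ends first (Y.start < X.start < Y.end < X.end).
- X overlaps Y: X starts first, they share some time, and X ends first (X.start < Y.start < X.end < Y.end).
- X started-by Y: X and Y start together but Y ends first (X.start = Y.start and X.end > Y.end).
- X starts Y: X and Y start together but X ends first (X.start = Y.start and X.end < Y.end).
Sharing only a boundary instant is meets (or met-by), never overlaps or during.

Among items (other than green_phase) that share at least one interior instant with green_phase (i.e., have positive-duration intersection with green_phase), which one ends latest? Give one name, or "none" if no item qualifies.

teal_phase

Target green_phase = [08:35, 14:15].
amber_phase [15:40, 21:35] → after → excluded.
crimson_phase [14:55, 15:15] → after → excluded.
cyan_phase [17:55, 22:55] → after → excluded.
gold_phase [07:00, 11:10] → overlaps → candidate.
teal_phase [09:45, 16:00] → overlapped-by → candidate.
violet_phase [12:20, 15:05] → overlapped-by → candidate.
Among candidates, latest end is 16:00 → teal_phase.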